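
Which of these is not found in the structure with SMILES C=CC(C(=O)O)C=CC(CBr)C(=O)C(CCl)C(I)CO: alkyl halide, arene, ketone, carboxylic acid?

carboxylic acid: present (CH(COOH) — pendant –COOH: carbonyl C bonded to C and –OH → carboxylic acid).
ketone: present (CO — –C(=O)– with carbon on both sides → ketone).
alkyl halide: present (CH(CH2Br) — pendant –CH2X: halogen on sp³ carbon → alkyl halide).
arene: no segment matches this pattern.

arene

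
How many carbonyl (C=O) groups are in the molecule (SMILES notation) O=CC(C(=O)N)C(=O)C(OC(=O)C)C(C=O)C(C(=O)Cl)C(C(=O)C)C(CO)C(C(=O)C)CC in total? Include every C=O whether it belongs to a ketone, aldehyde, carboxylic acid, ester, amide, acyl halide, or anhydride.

8

OHC: aldehyde, 1 C=O (running total 1).
CH(CONH2): amide, 1 C=O (running total 2).
CO: ketone, 1 C=O (running total 3).
CH(OCOCH3): ester, 1 C=O (running total 4).
CH(CHO): aldehyde, 1 C=O (running total 5).
CH(COCl): acyl halide, 1 C=O (running total 6).
CH(COCH3): ketone, 1 C=O (running total 7).
CH(COCH3): ketone, 1 C=O (running total 8).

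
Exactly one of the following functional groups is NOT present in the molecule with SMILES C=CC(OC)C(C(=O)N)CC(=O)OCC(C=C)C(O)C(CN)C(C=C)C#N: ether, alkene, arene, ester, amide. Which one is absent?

arene

ether: present (CH(OCH3) — pendant –OCH3: C–O–C with sp³ C, no adjacent C=O → ether).
amide: present (CH(CONH2) — pendant –CONH2: carbonyl C bonded to C and N → amide).
alkene: present (CH2=CH — C=C double bond → alkene).
ester: present (CH2COOCH2 — –C(=O)–O–C with C on the carbonyl side → ester).
arene: no segment matches this pattern.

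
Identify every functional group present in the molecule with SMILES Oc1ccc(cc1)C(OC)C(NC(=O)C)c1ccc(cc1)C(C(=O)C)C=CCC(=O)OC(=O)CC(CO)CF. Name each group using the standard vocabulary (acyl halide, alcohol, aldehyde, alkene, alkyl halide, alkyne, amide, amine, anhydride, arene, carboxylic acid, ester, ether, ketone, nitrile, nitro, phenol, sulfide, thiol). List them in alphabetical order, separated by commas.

alcohol, alkene, alkyl halide, amide, anhydride, arene, ether, ketone, phenol

–OH attached directly to an aromatic ring → phenol (not alcohol); the ring itself is an arene.
pendant –OCH3: C–O–C with sp³ C, no adjacent C=O → ether.
pendant –NHC(=O)CH3: N bonded to a carbonyl → amide (not amine).
para-disubstituted benzene ring → arene.
pendant –COCH3: carbonyl C bonded to two carbons → ketone.
C=C double bond → alkene.
two acyl groups sharing one oxygen, –C(=O)–O–C(=O)– → anhydride.
pendant –CH2OH on an sp³ backbone C → alcohol.
halogen on an sp³ carbon → alkyl halide.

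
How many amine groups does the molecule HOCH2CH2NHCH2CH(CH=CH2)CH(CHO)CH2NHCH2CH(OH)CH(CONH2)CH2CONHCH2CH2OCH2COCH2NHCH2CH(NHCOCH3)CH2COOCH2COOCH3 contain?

3

HO– on an sp³ carbon → alcohol.
C–N–C with sp³ carbons and no adjacent C=O → amine (secondary).
pendant –CH=CH2: C=C double bond → alkene.
pendant –CHO: carbonyl C bonded to C and H → aldehyde.
C–N–C with sp³ carbons and no adjacent C=O → amine (secondary).
–OH on an sp³ carbon → alcohol (secondary).
pendant –CONH2: carbonyl C bonded to C and N → amide.
–C(=O)–N– linkage → amide (the N is not an amine).
C–O–C with sp³ carbons on both sides and no adjacent C=O → ether.
–C(=O)– with carbon on both sides → ketone.
C–N–C with sp³ carbons and no adjacent C=O → amine (secondary).
pendant –NHC(=O)CH3: N bonded to a carbonyl → amide (not amine).
–C(=O)–O–C with C on the carbonyl side → ester.
–C(=O)OCH3: carbonyl C bonded to C and to –OCH3 → ester (not ketone + ether).
Amine appears at: CH2NHCH2, CH2NHCH2, CH2NHCH2 → 3.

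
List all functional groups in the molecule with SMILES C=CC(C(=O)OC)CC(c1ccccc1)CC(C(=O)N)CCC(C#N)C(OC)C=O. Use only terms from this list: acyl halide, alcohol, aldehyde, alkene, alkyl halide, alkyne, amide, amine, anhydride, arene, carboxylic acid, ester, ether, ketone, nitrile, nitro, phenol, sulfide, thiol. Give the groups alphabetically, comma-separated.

aldehyde, alkene, amide, arene, ester, ether, nitrile

Working along the chain:
  CH2=CH: C=C double bond → alkene.
  CH(COOCH3): pendant –COOCH3: carbonyl C bonded to C and –OCH3 → ester.
  CH(C6H5): pendant –C6H5: benzene ring → arene.
  CH(CONH2): pendant –CONH2: carbonyl C bonded to C and N → amide.
  CH(CN): pendant –C≡N: nitrile.
  CH(OCH3): pendant –OCH3: C–O–C with sp³ C, no adjacent C=O → ether.
  CHO: terminal –CHO: carbonyl C bonded to H and C → aldehyde.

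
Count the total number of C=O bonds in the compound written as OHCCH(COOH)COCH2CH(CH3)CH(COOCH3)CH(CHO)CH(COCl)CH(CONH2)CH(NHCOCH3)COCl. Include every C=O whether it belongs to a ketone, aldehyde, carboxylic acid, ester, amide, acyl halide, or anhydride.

9

OHC: aldehyde, 1 C=O (running total 1).
CH(COOH): carboxylic acid, 1 C=O (running total 2).
CO: ketone, 1 C=O (running total 3).
CH(COOCH3): ester, 1 C=O (running total 4).
CH(CHO): aldehyde, 1 C=O (running total 5).
CH(COCl): acyl halide, 1 C=O (running total 6).
CH(CONH2): amide, 1 C=O (running total 7).
CH(NHCOCH3): amide, 1 C=O (running total 8).
COCl: acyl halide, 1 C=O (running total 9).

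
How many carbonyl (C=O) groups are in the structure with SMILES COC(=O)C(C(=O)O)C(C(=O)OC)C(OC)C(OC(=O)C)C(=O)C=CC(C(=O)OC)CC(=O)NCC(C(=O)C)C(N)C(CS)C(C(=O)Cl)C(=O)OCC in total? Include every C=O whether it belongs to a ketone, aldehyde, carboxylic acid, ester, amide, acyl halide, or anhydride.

CH3OOC: ester, 1 C=O (running total 1).
CH(COOH): carboxylic acid, 1 C=O (running total 2).
CH(COOCH3): ester, 1 C=O (running total 3).
CH(OCOCH3): ester, 1 C=O (running total 4).
CO: ketone, 1 C=O (running total 5).
CH(COOCH3): ester, 1 C=O (running total 6).
CH2CONHCH2: amide, 1 C=O (running total 7).
CH(COCH3): ketone, 1 C=O (running total 8).
CH(COCl): acyl halide, 1 C=O (running total 9).
COOCH2CH3: ester, 1 C=O (running total 10).

10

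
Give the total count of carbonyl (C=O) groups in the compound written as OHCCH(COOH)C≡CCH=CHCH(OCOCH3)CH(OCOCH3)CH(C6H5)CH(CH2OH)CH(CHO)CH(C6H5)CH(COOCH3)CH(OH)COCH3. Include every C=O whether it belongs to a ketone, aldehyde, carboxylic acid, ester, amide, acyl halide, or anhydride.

OHC: aldehyde, 1 C=O (running total 1).
CH(COOH): carboxylic acid, 1 C=O (running total 2).
CH(OCOCH3): ester, 1 C=O (running total 3).
CH(OCOCH3): ester, 1 C=O (running total 4).
CH(CHO): aldehyde, 1 C=O (running total 5).
CH(COOCH3): ester, 1 C=O (running total 6).
CO: ketone, 1 C=O (running total 7).

7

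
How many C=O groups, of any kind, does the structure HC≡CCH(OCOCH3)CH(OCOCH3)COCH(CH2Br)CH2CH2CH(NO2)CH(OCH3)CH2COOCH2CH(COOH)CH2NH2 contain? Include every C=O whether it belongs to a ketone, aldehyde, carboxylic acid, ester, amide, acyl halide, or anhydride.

5

CH(OCOCH3): ester, 1 C=O (running total 1).
CH(OCOCH3): ester, 1 C=O (running total 2).
CO: ketone, 1 C=O (running total 3).
CH2COOCH2: ester, 1 C=O (running total 4).
CH(COOH): carboxylic acid, 1 C=O (running total 5).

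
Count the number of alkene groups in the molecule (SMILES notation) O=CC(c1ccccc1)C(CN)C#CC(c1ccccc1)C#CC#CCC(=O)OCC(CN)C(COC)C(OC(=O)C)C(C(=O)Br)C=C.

Working along the chain:
  OHC: terminal –CHO: carbonyl C bonded to H and C → aldehyde.
  CH(C6H5): pendant –C6H5: benzene ring → arene.
  CH(CH2NH2): pendant –CH2NH2: N on sp³ C, no adjacent C=O → amine.
  C≡C: C≡C triple bond → alkyne.
  CH(C6H5): pendant –C6H5: benzene ring → arene.
  C≡C: C≡C triple bond → alkyne.
  C≡C: C≡C triple bond → alkyne.
  CH2COOCH2: –C(=O)–O–C with C on the carbonyl side → ester.
  CH(CH2NH2): pendant –CH2NH2: N on sp³ C, no adjacent C=O → amine.
  CH(CH2OCH3): pendant –CH2OCH3: C–O–C linkage → ether.
  CH(OCOCH3): pendant –OC(=O)CH3: an acyloxy group → ester.
  CH(COBr): pendant –C(=O)X: carbonyl C bonded to C and halogen → acyl halide.
  CH=CH2: C=C double bond → alkene.
Alkene appears at: CH=CH2 → 1.

1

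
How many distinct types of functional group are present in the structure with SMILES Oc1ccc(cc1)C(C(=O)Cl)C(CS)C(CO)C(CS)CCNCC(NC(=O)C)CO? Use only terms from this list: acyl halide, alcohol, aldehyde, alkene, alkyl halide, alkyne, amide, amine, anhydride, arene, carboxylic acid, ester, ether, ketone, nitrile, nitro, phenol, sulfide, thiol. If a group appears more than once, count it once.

7

–OH attached directly to an aromatic ring → phenol (not alcohol); the ring itself is an arene.
pendant –C(=O)X: carbonyl C bonded to C and halogen → acyl halide.
pendant –CH2SH → thiol.
pendant –CH2OH on an sp³ backbone C → alcohol.
pendant –CH2SH → thiol.
C–N–C with sp³ carbons and no adjacent C=O → amine (secondary).
pendant –NHC(=O)CH3: N bonded to a carbonyl → amide (not amine).
–OH on an sp³ carbon → alcohol.
Distinct types present: acyl halide, alcohol, amide, amine, arene, phenol, thiol.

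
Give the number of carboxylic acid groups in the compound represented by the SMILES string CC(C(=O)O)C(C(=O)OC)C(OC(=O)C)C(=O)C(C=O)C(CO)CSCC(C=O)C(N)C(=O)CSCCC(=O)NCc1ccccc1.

1

Taking each segment in turn:
  CH(COOH): pendant –COOH: carbonyl C bonded to C and –OH → carboxylic acid.
  CH(COOCH3): pendant –COOCH3: carbonyl C bonded to C and –OCH3 → ester.
  CH(OCOCH3): pendant –OC(=O)CH3: an acyloxy group → ester.
  CO: –C(=O)– with carbon on both sides → ketone.
  CH(CHO): pendant –CHO: carbonyl C bonded to C and H → aldehyde.
  CH(CH2OH): pendant –CH2OH on an sp³ backbone C → alcohol.
  CH2SCH2: C–S–C linkage → sulfide (thioether).
  CH(CHO): pendant –CHO: carbonyl C bonded to C and H → aldehyde.
  CH(NH2): –NH2 on an sp³ carbon with no adjacent C=O → amine.
  CO: –C(=O)– with carbon on both sides → ketone.
  CH2SCH2: C–S–C linkage → sulfide (thioether).
  CH2CONHCH2: –C(=O)–N– linkage → amide (the N is not an amine).
  C6H5: –C6H5 phenyl ring → arene.
Carboxylic acid appears at: CH(COOH) → 1.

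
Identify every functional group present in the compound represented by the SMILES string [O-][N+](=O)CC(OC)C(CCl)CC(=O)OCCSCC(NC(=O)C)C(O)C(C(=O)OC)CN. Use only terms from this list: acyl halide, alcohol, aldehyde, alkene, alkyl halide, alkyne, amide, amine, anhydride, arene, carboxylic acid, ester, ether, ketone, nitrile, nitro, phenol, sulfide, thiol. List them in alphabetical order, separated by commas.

–NO2 on carbon → nitro group.
pendant –OCH3: C–O–C with sp³ C, no adjacent C=O → ether.
pendant –CH2X: halogen on sp³ carbon → alkyl halide.
–C(=O)–O–C with C on the carbonyl side → ester.
C–S–C linkage → sulfide (thioether).
pendant –NHC(=O)CH3: N bonded to a carbonyl → amide (not amine).
–OH on an sp³ carbon → alcohol (secondary).
pendant –COOCH3: carbonyl C bonded to C and –OCH3 → ester.
–NH2 on an sp³ carbon with no adjacent C=O → amine.

alcohol, alkyl halide, amide, amine, ester, ether, nitro, sulfide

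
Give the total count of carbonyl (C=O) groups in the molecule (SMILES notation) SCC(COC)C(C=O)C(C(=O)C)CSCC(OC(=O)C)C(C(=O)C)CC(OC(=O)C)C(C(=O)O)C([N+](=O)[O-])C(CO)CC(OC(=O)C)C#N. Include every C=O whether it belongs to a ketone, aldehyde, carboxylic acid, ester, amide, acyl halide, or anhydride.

7

CH(CHO): aldehyde, 1 C=O (running total 1).
CH(COCH3): ketone, 1 C=O (running total 2).
CH(OCOCH3): ester, 1 C=O (running total 3).
CH(COCH3): ketone, 1 C=O (running total 4).
CH(OCOCH3): ester, 1 C=O (running total 5).
CH(COOH): carboxylic acid, 1 C=O (running total 6).
CH(OCOCH3): ester, 1 C=O (running total 7).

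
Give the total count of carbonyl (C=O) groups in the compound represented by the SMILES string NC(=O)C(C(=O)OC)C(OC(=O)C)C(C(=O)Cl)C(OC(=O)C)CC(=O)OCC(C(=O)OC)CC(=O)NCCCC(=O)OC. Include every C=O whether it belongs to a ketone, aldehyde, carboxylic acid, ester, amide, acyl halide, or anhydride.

H2NCO: amide, 1 C=O (running total 1).
CH(COOCH3): ester, 1 C=O (running total 2).
CH(OCOCH3): ester, 1 C=O (running total 3).
CH(COCl): acyl halide, 1 C=O (running total 4).
CH(OCOCH3): ester, 1 C=O (running total 5).
CH2COOCH2: ester, 1 C=O (running total 6).
CH(COOCH3): ester, 1 C=O (running total 7).
CH2CONHCH2: amide, 1 C=O (running total 8).
COOCH3: ester, 1 C=O (running total 9).

9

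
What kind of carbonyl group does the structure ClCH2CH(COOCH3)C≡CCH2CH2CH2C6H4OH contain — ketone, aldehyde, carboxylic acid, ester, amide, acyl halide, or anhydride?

ester

The carbonyl is in the CH(COOCH3) segment: pendant –COOCH3: carbonyl C bonded to C and –OCH3 → ester.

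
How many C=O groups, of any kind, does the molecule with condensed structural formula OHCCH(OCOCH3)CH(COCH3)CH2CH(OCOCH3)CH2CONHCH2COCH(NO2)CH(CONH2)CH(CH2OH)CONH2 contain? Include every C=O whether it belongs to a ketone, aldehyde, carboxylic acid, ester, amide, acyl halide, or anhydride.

8

OHC: aldehyde, 1 C=O (running total 1).
CH(OCOCH3): ester, 1 C=O (running total 2).
CH(COCH3): ketone, 1 C=O (running total 3).
CH(OCOCH3): ester, 1 C=O (running total 4).
CH2CONHCH2: amide, 1 C=O (running total 5).
CO: ketone, 1 C=O (running total 6).
CH(CONH2): amide, 1 C=O (running total 7).
CONH2: amide, 1 C=O (running total 8).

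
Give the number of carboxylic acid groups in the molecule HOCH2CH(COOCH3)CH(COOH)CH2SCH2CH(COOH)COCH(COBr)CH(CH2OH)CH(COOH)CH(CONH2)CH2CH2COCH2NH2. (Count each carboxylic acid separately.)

3

HO– on an sp³ carbon → alcohol.
pendant –COOCH3: carbonyl C bonded to C and –OCH3 → ester.
pendant –COOH: carbonyl C bonded to C and –OH → carboxylic acid.
C–S–C linkage → sulfide (thioether).
pendant –COOH: carbonyl C bonded to C and –OH → carboxylic acid.
–C(=O)– with carbon on both sides → ketone.
pendant –C(=O)X: carbonyl C bonded to C and halogen → acyl halide.
pendant –CH2OH on an sp³ backbone C → alcohol.
pendant –COOH: carbonyl C bonded to C and –OH → carboxylic acid.
pendant –CONH2: carbonyl C bonded to C and N → amide.
–C(=O)– with carbon on both sides → ketone.
–NH2 on an sp³ carbon with no adjacent C=O → amine.
Carboxylic acid appears at: CH(COOH), CH(COOH), CH(COOH) → 3.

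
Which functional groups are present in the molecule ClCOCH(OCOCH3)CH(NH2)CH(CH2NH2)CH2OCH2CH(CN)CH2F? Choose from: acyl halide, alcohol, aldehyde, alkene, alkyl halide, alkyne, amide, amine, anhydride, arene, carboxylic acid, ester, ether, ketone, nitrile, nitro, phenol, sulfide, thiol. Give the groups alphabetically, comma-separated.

acyl halide, alkyl halide, amine, ester, ether, nitrile

Working along the chain:
  ClCO: –C(=O)Cl: carbonyl C bonded to C and to a halogen → acyl halide (not alkyl halide).
  CH(OCOCH3): pendant –OC(=O)CH3: an acyloxy group → ester.
  CH(NH2): –NH2 on an sp³ carbon with no adjacent C=O → amine.
  CH(CH2NH2): pendant –CH2NH2: N on sp³ C, no adjacent C=O → amine.
  CH2OCH2: C–O–C with sp³ carbons on both sides and no adjacent C=O → ether.
  CH(CN): pendant –C≡N: nitrile.
  CH2F: halogen on an sp³ carbon → alkyl halide.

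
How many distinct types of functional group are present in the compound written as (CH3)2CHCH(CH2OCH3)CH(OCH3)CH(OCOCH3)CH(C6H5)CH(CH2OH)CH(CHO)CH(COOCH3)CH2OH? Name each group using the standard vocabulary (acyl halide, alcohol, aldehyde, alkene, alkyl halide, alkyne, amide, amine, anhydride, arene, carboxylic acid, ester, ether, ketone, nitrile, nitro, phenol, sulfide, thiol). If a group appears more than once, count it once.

Taking each segment in turn:
  CH(CH2OCH3): pendant –CH2OCH3: C–O–C linkage → ether.
  CH(OCH3): pendant –OCH3: C–O–C with sp³ C, no adjacent C=O → ether.
  CH(OCOCH3): pendant –OC(=O)CH3: an acyloxy group → ester.
  CH(C6H5): pendant –C6H5: benzene ring → arene.
  CH(CH2OH): pendant –CH2OH on an sp³ backbone C → alcohol.
  CH(CHO): pendant –CHO: carbonyl C bonded to C and H → aldehyde.
  CH(COOCH3): pendant –COOCH3: carbonyl C bonded to C and –OCH3 → ester.
  CH2OH: –OH on an sp³ carbon → alcohol.
Distinct types present: alcohol, aldehyde, arene, ester, ether.

5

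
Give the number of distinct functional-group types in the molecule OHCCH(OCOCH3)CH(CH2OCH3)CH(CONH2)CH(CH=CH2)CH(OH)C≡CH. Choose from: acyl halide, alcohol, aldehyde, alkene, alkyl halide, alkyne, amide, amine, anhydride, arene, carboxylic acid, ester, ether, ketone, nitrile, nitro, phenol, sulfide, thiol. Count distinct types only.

terminal –CHO: carbonyl C bonded to H and C → aldehyde.
pendant –OC(=O)CH3: an acyloxy group → ester.
pendant –CH2OCH3: C–O–C linkage → ether.
pendant –CONH2: carbonyl C bonded to C and N → amide.
pendant –CH=CH2: C=C double bond → alkene.
–OH on an sp³ carbon → alcohol (secondary).
C≡C triple bond → alkyne.
Distinct types present: alcohol, aldehyde, alkene, alkyne, amide, ester, ether.

7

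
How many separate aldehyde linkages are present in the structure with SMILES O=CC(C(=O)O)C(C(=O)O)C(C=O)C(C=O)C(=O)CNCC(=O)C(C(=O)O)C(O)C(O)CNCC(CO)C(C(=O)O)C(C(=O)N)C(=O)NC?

terminal –CHO: carbonyl C bonded to H and C → aldehyde.
pendant –COOH: carbonyl C bonded to C and –OH → carboxylic acid.
pendant –COOH: carbonyl C bonded to C and –OH → carboxylic acid.
pendant –CHO: carbonyl C bonded to C and H → aldehyde.
pendant –CHO: carbonyl C bonded to C and H → aldehyde.
–C(=O)– with carbon on both sides → ketone.
C–N–C with sp³ carbons and no adjacent C=O → amine (secondary).
–C(=O)– with carbon on both sides → ketone.
pendant –COOH: carbonyl C bonded to C and –OH → carboxylic acid.
–OH on an sp³ carbon → alcohol (secondary).
–OH on an sp³ carbon → alcohol (secondary).
C–N–C with sp³ carbons and no adjacent C=O → amine (secondary).
pendant –CH2OH on an sp³ backbone C → alcohol.
pendant –COOH: carbonyl C bonded to C and –OH → carboxylic acid.
pendant –CONH2: carbonyl C bonded to C and N → amide.
–C(=O)NHCH3: carbonyl C bonded to C and to N → amide (the N is not an amine).
Aldehyde appears at: OHC, CH(CHO), CH(CHO) → 3.

3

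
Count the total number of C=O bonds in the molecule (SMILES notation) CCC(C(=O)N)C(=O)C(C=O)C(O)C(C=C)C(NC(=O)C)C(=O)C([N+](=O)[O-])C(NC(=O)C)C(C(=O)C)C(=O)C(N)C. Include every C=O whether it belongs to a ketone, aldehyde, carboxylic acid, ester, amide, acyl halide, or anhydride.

CH(CONH2): amide, 1 C=O (running total 1).
CO: ketone, 1 C=O (running total 2).
CH(CHO): aldehyde, 1 C=O (running total 3).
CH(NHCOCH3): amide, 1 C=O (running total 4).
CO: ketone, 1 C=O (running total 5).
CH(NHCOCH3): amide, 1 C=O (running total 6).
CH(COCH3): ketone, 1 C=O (running total 7).
CO: ketone, 1 C=O (running total 8).

8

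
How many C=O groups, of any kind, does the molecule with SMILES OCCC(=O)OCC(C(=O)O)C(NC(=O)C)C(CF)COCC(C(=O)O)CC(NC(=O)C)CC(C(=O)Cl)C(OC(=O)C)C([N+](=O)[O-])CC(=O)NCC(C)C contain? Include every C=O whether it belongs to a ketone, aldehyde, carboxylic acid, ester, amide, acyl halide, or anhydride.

8

CH2COOCH2: ester, 1 C=O (running total 1).
CH(COOH): carboxylic acid, 1 C=O (running total 2).
CH(NHCOCH3): amide, 1 C=O (running total 3).
CH(COOH): carboxylic acid, 1 C=O (running total 4).
CH(NHCOCH3): amide, 1 C=O (running total 5).
CH(COCl): acyl halide, 1 C=O (running total 6).
CH(OCOCH3): ester, 1 C=O (running total 7).
CH2CONHCH2: amide, 1 C=O (running total 8).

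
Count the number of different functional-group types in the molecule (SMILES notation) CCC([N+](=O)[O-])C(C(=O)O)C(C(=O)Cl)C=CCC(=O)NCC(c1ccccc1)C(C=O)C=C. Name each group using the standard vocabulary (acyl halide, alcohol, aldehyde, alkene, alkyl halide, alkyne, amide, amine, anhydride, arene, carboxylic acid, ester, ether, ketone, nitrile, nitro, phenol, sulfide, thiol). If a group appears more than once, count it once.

7

Reading the structure from left to right:
  CH(NO2): –NO2 on an sp³ carbon → nitro (the N=O is not a carbonyl).
  CH(COOH): pendant –COOH: carbonyl C bonded to C and –OH → carboxylic acid.
  CH(COCl): pendant –C(=O)X: carbonyl C bonded to C and halogen → acyl halide.
  CH=CH: C=C double bond → alkene.
  CH2CONHCH2: –C(=O)–N– linkage → amide (the N is not an amine).
  CH(C6H5): pendant –C6H5: benzene ring → arene.
  CH(CHO): pendant –CHO: carbonyl C bonded to C and H → aldehyde.
  CH=CH2: C=C double bond → alkene.
Distinct types present: acyl halide, aldehyde, alkene, amide, arene, carboxylic acid, nitro.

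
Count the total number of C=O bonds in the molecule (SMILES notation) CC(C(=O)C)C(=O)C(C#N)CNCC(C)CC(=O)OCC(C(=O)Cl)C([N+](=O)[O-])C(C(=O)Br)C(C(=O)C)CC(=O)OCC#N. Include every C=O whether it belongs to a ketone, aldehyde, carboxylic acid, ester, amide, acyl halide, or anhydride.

7

CH(COCH3): ketone, 1 C=O (running total 1).
CO: ketone, 1 C=O (running total 2).
CH2COOCH2: ester, 1 C=O (running total 3).
CH(COCl): acyl halide, 1 C=O (running total 4).
CH(COBr): acyl halide, 1 C=O (running total 5).
CH(COCH3): ketone, 1 C=O (running total 6).
CH2COOCH2: ester, 1 C=O (running total 7).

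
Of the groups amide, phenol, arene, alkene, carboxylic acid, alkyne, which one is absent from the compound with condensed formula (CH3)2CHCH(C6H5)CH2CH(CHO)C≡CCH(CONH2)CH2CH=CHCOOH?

arene: present (CH(C6H5) — pendant –C6H5: benzene ring → arene).
alkyne: present (C≡C — C≡C triple bond → alkyne).
amide: present (CH(CONH2) — pendant –CONH2: carbonyl C bonded to C and N → amide).
carboxylic acid: present (COOH — –COOH: carbonyl C bonded to –OH and C → carboxylic acid (the –OH is not a separate alcohol)).
alkene: present (CH=CH — C=C double bond → alkene).
phenol: no segment matches this pattern.

phenol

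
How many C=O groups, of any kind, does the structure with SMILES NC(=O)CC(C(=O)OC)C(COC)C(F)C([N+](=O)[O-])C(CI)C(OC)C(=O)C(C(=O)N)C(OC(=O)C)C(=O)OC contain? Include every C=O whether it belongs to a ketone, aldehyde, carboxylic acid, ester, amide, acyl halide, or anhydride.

H2NCO: amide, 1 C=O (running total 1).
CH(COOCH3): ester, 1 C=O (running total 2).
CO: ketone, 1 C=O (running total 3).
CH(CONH2): amide, 1 C=O (running total 4).
CH(OCOCH3): ester, 1 C=O (running total 5).
COOCH3: ester, 1 C=O (running total 6).

6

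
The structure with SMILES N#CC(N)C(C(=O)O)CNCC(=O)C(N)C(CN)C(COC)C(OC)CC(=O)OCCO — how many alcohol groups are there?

N≡C–: carbon triple-bonded to nitrogen → nitrile.
–NH2 on an sp³ carbon with no adjacent C=O → amine.
pendant –COOH: carbonyl C bonded to C and –OH → carboxylic acid.
C–N–C with sp³ carbons and no adjacent C=O → amine (secondary).
–C(=O)– with carbon on both sides → ketone.
–NH2 on an sp³ carbon with no adjacent C=O → amine.
pendant –CH2NH2: N on sp³ C, no adjacent C=O → amine.
pendant –CH2OCH3: C–O–C linkage → ether.
pendant –OCH3: C–O–C with sp³ C, no adjacent C=O → ether.
–C(=O)–O–C with C on the carbonyl side → ester.
–OH on an sp³ carbon → alcohol.
Alcohol appears at: CH2OH → 1.

1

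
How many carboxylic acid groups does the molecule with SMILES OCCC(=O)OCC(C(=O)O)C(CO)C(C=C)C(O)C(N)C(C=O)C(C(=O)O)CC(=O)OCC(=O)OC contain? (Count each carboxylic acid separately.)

2

Working along the chain:
  HOCH2: HO– on an sp³ carbon → alcohol.
  CH2COOCH2: –C(=O)–O–C with C on the carbonyl side → ester.
  CH(COOH): pendant –COOH: carbonyl C bonded to C and –OH → carboxylic acid.
  CH(CH2OH): pendant –CH2OH on an sp³ backbone C → alcohol.
  CH(CH=CH2): pendant –CH=CH2: C=C double bond → alkene.
  CH(OH): –OH on an sp³ carbon → alcohol (secondary).
  CH(NH2): –NH2 on an sp³ carbon with no adjacent C=O → amine.
  CH(CHO): pendant –CHO: carbonyl C bonded to C and H → aldehyde.
  CH(COOH): pendant –COOH: carbonyl C bonded to C and –OH → carboxylic acid.
  CH2COOCH2: –C(=O)–O–C with C on the carbonyl side → ester.
  COOCH3: –C(=O)OCH3: carbonyl C bonded to C and to –OCH3 → ester (not ketone + ether).
Carboxylic acid appears at: CH(COOH), CH(COOH) → 2.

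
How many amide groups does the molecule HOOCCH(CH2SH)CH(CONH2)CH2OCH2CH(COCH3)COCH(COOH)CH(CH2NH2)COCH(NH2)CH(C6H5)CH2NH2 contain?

Taking each segment in turn:
  HOOC: –COOH: carbonyl C bonded to –OH and C → carboxylic acid (the –OH is not a separate alcohol).
  CH(CH2SH): pendant –CH2SH → thiol.
  CH(CONH2): pendant –CONH2: carbonyl C bonded to C and N → amide.
  CH2OCH2: C–O–C with sp³ carbons on both sides and no adjacent C=O → ether.
  CH(COCH3): pendant –COCH3: carbonyl C bonded to two carbons → ketone.
  CO: –C(=O)– with carbon on both sides → ketone.
  CH(COOH): pendant –COOH: carbonyl C bonded to C and –OH → carboxylic acid.
  CH(CH2NH2): pendant –CH2NH2: N on sp³ C, no adjacent C=O → amine.
  CO: –C(=O)– with carbon on both sides → ketone.
  CH(NH2): –NH2 on an sp³ carbon with no adjacent C=O → amine.
  CH(C6H5): pendant –C6H5: benzene ring → arene.
  CH2NH2: –NH2 on an sp³ carbon with no adjacent C=O → amine.
Amide appears at: CH(CONH2) → 1.

1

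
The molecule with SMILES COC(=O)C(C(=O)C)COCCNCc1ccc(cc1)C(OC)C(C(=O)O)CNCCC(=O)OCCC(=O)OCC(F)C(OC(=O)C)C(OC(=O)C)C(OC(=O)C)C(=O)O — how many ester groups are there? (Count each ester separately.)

6

Taking each segment in turn:
  CH3OOC: CH3O–C(=O)–: carbonyl C bonded to C and to –OCH3 → ester (not ketone + ether).
  CH(COCH3): pendant –COCH3: carbonyl C bonded to two carbons → ketone.
  CH2OCH2: C–O–C with sp³ carbons on both sides and no adjacent C=O → ether.
  CH2NHCH2: C–N–C with sp³ carbons and no adjacent C=O → amine (secondary).
  C6H4: para-disubstituted benzene ring → arene.
  CH(OCH3): pendant –OCH3: C–O–C with sp³ C, no adjacent C=O → ether.
  CH(COOH): pendant –COOH: carbonyl C bonded to C and –OH → carboxylic acid.
  CH2NHCH2: C–N–C with sp³ carbons and no adjacent C=O → amine (secondary).
  CH2COOCH2: –C(=O)–O–C with C on the carbonyl side → ester.
  CH2COOCH2: –C(=O)–O–C with C on the carbonyl side → ester.
  CH(F): halogen on an sp³ carbon → alkyl halide.
  CH(OCOCH3): pendant –OC(=O)CH3: an acyloxy group → ester.
  CH(OCOCH3): pendant –OC(=O)CH3: an acyloxy group → ester.
  CH(OCOCH3): pendant –OC(=O)CH3: an acyloxy group → ester.
  COOH: –COOH: carbonyl C bonded to –OH and C → carboxylic acid (the –OH is not a separate alcohol).
Ester appears at: CH3OOC, CH2COOCH2, CH2COOCH2, CH(OCOCH3), CH(OCOCH3), CH(OCOCH3) → 6.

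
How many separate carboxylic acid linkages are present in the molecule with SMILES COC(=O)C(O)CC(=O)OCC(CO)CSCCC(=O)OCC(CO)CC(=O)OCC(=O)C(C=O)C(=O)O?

CH3O–C(=O)–: carbonyl C bonded to C and to –OCH3 → ester (not ketone + ether).
–OH on an sp³ carbon → alcohol (secondary).
–C(=O)–O–C with C on the carbonyl side → ester.
pendant –CH2OH on an sp³ backbone C → alcohol.
C–S–C linkage → sulfide (thioether).
–C(=O)–O–C with C on the carbonyl side → ester.
pendant –CH2OH on an sp³ backbone C → alcohol.
–C(=O)–O–C with C on the carbonyl side → ester.
–C(=O)– with carbon on both sides → ketone.
pendant –CHO: carbonyl C bonded to C and H → aldehyde.
–COOH: carbonyl C bonded to –OH and C → carboxylic acid (the –OH is not a separate alcohol).
Carboxylic acid appears at: COOH → 1.

1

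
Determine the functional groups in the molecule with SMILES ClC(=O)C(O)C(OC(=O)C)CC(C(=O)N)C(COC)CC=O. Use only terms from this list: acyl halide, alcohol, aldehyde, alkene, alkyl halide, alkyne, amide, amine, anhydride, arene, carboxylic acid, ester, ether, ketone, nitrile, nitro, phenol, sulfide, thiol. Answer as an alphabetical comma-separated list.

Reading the structure from left to right:
  ClCO: –C(=O)Cl: carbonyl C bonded to C and to a halogen → acyl halide (not alkyl halide).
  CH(OH): –OH on an sp³ carbon → alcohol (secondary).
  CH(OCOCH3): pendant –OC(=O)CH3: an acyloxy group → ester.
  CH(CONH2): pendant –CONH2: carbonyl C bonded to C and N → amide.
  CH(CH2OCH3): pendant –CH2OCH3: C–O–C linkage → ether.
  CHO: terminal –CHO: carbonyl C bonded to H and C → aldehyde.

acyl halide, alcohol, aldehyde, amide, ester, ether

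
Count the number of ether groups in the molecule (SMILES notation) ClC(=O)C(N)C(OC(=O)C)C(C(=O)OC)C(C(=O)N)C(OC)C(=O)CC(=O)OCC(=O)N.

–C(=O)Cl: carbonyl C bonded to C and to a halogen → acyl halide (not alkyl halide).
–NH2 on an sp³ carbon with no adjacent C=O → amine.
pendant –OC(=O)CH3: an acyloxy group → ester.
pendant –COOCH3: carbonyl C bonded to C and –OCH3 → ester.
pendant –CONH2: carbonyl C bonded to C and N → amide.
pendant –OCH3: C–O–C with sp³ C, no adjacent C=O → ether.
–C(=O)– with carbon on both sides → ketone.
–C(=O)–O–C with C on the carbonyl side → ester.
–C(=O)NH2: carbonyl C bonded to C and to N → amide (the N is not a separate amine).
Ether appears at: CH(OCH3) → 1.

1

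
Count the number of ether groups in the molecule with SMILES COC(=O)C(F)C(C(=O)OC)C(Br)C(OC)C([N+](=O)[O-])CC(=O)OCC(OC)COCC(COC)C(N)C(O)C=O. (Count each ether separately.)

Taking each segment in turn:
  CH3OOC: CH3O–C(=O)–: carbonyl C bonded to C and to –OCH3 → ester (not ketone + ether).
  CH(F): halogen on an sp³ carbon → alkyl halide.
  CH(COOCH3): pendant –COOCH3: carbonyl C bonded to C and –OCH3 → ester.
  CH(Br): halogen on an sp³ carbon → alkyl halide.
  CH(OCH3): pendant –OCH3: C–O–C with sp³ C, no adjacent C=O → ether.
  CH(NO2): –NO2 on an sp³ carbon → nitro (the N=O is not a carbonyl).
  CH2COOCH2: –C(=O)–O–C with C on the carbonyl side → ester.
  CH(OCH3): pendant –OCH3: C–O–C with sp³ C, no adjacent C=O → ether.
  CH2OCH2: C–O–C with sp³ carbons on both sides and no adjacent C=O → ether.
  CH(CH2OCH3): pendant –CH2OCH3: C–O–C linkage → ether.
  CH(NH2): –NH2 on an sp³ carbon with no adjacent C=O → amine.
  CH(OH): –OH on an sp³ carbon → alcohol (secondary).
  CHO: terminal –CHO: carbonyl C bonded to H and C → aldehyde.
Ether appears at: CH(OCH3), CH(OCH3), CH2OCH2, CH(CH2OCH3) → 4.

4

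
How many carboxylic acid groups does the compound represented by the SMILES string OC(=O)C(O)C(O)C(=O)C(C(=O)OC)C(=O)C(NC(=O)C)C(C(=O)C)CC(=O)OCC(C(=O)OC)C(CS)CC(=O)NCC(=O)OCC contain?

Working along the chain:
  HOOC: –COOH: carbonyl C bonded to –OH and C → carboxylic acid (the –OH is not a separate alcohol).
  CH(OH): –OH on an sp³ carbon → alcohol (secondary).
  CH(OH): –OH on an sp³ carbon → alcohol (secondary).
  CO: –C(=O)– with carbon on both sides → ketone.
  CH(COOCH3): pendant –COOCH3: carbonyl C bonded to C and –OCH3 → ester.
  CO: –C(=O)– with carbon on both sides → ketone.
  CH(NHCOCH3): pendant –NHC(=O)CH3: N bonded to a carbonyl → amide (not amine).
  CH(COCH3): pendant –COCH3: carbonyl C bonded to two carbons → ketone.
  CH2COOCH2: –C(=O)–O–C with C on the carbonyl side → ester.
  CH(COOCH3): pendant –COOCH3: carbonyl C bonded to C and –OCH3 → ester.
  CH(CH2SH): pendant –CH2SH → thiol.
  CH2CONHCH2: –C(=O)–N– linkage → amide (the N is not an amine).
  COOCH2CH3: –C(=O)OCH2CH3: carbonyl C bonded to C and to –OEt → ester.
Carboxylic acid appears at: HOOC → 1.

1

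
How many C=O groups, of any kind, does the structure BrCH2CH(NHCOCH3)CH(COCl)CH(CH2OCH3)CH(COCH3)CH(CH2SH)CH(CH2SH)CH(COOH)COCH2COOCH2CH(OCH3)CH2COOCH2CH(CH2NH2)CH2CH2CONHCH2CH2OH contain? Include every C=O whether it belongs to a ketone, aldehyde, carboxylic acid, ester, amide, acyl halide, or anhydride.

CH(NHCOCH3): amide, 1 C=O (running total 1).
CH(COCl): acyl halide, 1 C=O (running total 2).
CH(COCH3): ketone, 1 C=O (running total 3).
CH(COOH): carboxylic acid, 1 C=O (running total 4).
CO: ketone, 1 C=O (running total 5).
CH2COOCH2: ester, 1 C=O (running total 6).
CH2COOCH2: ester, 1 C=O (running total 7).
CH2CONHCH2: amide, 1 C=O (running total 8).

8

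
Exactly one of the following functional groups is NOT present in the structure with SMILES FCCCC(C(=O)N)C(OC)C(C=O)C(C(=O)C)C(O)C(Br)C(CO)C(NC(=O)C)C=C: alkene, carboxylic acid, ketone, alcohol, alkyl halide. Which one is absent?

alkene: present (CH=CH2 — C=C double bond → alkene).
ketone: present (CH(COCH3) — pendant –COCH3: carbonyl C bonded to two carbons → ketone).
alkyl halide: present (FCH2 — halogen on an sp³ carbon → alkyl halide).
alcohol: present (CH(OH) — –OH on an sp³ carbon → alcohol (secondary)).
carboxylic acid: absent. In each of CH(CONH2) and CH(NHCOCH3), the carbonyl is bonded to nitrogen, not to –OH; that is an amide.

carboxylic acid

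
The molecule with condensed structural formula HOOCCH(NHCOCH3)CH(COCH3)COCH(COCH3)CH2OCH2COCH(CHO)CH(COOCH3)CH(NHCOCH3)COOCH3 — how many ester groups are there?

2

–COOH: carbonyl C bonded to –OH and C → carboxylic acid (the –OH is not a separate alcohol).
pendant –NHC(=O)CH3: N bonded to a carbonyl → amide (not amine).
pendant –COCH3: carbonyl C bonded to two carbons → ketone.
–C(=O)– with carbon on both sides → ketone.
pendant –COCH3: carbonyl C bonded to two carbons → ketone.
C–O–C with sp³ carbons on both sides and no adjacent C=O → ether.
–C(=O)– with carbon on both sides → ketone.
pendant –CHO: carbonyl C bonded to C and H → aldehyde.
pendant –COOCH3: carbonyl C bonded to C and –OCH3 → ester.
pendant –NHC(=O)CH3: N bonded to a carbonyl → amide (not amine).
–C(=O)OCH3: carbonyl C bonded to C and to –OCH3 → ester (not ketone + ether).
Ester appears at: CH(COOCH3), COOCH3 → 2.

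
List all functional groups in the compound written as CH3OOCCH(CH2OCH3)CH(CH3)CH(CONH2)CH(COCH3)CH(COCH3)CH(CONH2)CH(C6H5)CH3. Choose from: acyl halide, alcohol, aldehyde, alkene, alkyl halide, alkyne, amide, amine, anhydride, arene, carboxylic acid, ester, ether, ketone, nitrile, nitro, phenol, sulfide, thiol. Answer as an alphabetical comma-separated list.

CH3O–C(=O)–: carbonyl C bonded to C and to –OCH3 → ester (not ketone + ether).
pendant –CH2OCH3: C–O–C linkage → ether.
pendant –CONH2: carbonyl C bonded to C and N → amide.
pendant –COCH3: carbonyl C bonded to two carbons → ketone.
pendant –COCH3: carbonyl C bonded to two carbons → ketone.
pendant –CONH2: carbonyl C bonded to C and N → amide.
pendant –C6H5: benzene ring → arene.

amide, arene, ester, ether, ketone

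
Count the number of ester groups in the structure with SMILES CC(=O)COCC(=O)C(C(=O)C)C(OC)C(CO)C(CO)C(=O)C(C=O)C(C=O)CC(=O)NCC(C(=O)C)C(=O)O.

–C(=O)– with carbon on both sides → ketone.
C–O–C with sp³ carbons on both sides and no adjacent C=O → ether.
–C(=O)– with carbon on both sides → ketone.
pendant –COCH3: carbonyl C bonded to two carbons → ketone.
pendant –OCH3: C–O–C with sp³ C, no adjacent C=O → ether.
pendant –CH2OH on an sp³ backbone C → alcohol.
pendant –CH2OH on an sp³ backbone C → alcohol.
–C(=O)– with carbon on both sides → ketone.
pendant –CHO: carbonyl C bonded to C and H → aldehyde.
pendant –CHO: carbonyl C bonded to C and H → aldehyde.
–C(=O)–N– linkage → amide (the N is not an amine).
pendant –COCH3: carbonyl C bonded to two carbons → ketone.
–COOH: carbonyl C bonded to –OH and C → carboxylic acid (the –OH is not a separate alcohol).
No segment is a ester: CO is ketone, not ester; CH2OCH2 is ether, not ester; CO is ketone, not ester. → 0.

0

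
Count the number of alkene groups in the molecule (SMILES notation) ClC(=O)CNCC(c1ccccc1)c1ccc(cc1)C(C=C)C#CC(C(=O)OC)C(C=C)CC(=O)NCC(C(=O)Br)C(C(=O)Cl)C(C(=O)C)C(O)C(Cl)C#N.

2

–C(=O)Cl: carbonyl C bonded to C and to a halogen → acyl halide (not alkyl halide).
C–N–C with sp³ carbons and no adjacent C=O → amine (secondary).
pendant –C6H5: benzene ring → arene.
para-disubstituted benzene ring → arene.
pendant –CH=CH2: C=C double bond → alkene.
C≡C triple bond → alkyne.
pendant –COOCH3: carbonyl C bonded to C and –OCH3 → ester.
pendant –CH=CH2: C=C double bond → alkene.
–C(=O)–N– linkage → amide (the N is not an amine).
pendant –C(=O)X: carbonyl C bonded to C and halogen → acyl halide.
pendant –C(=O)X: carbonyl C bonded to C and halogen → acyl halide.
pendant –COCH3: carbonyl C bonded to two carbons → ketone.
–OH on an sp³ carbon → alcohol (secondary).
halogen on an sp³ carbon → alkyl halide.
–C≡N: carbon triple-bonded to nitrogen → nitrile.
Alkene appears at: CH(CH=CH2), CH(CH=CH2) → 2.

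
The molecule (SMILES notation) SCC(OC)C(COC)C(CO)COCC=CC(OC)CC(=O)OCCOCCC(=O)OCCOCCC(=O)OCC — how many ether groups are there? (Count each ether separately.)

6

Reading the structure from left to right:
  HSCH2: –SH on an sp³ carbon → thiol.
  CH(OCH3): pendant –OCH3: C–O–C with sp³ C, no adjacent C=O → ether.
  CH(CH2OCH3): pendant –CH2OCH3: C–O–C linkage → ether.
  CH(CH2OH): pendant –CH2OH on an sp³ backbone C → alcohol.
  CH2OCH2: C–O–C with sp³ carbons on both sides and no adjacent C=O → ether.
  CH=CH: C=C double bond → alkene.
  CH(OCH3): pendant –OCH3: C–O–C with sp³ C, no adjacent C=O → ether.
  CH2COOCH2: –C(=O)–O–C with C on the carbonyl side → ester.
  CH2OCH2: C–O–C with sp³ carbons on both sides and no adjacent C=O → ether.
  CH2COOCH2: –C(=O)–O–C with C on the carbonyl side → ester.
  CH2OCH2: C–O–C with sp³ carbons on both sides and no adjacent C=O → ether.
  COOCH2CH3: –C(=O)OCH2CH3: carbonyl C bonded to C and to –OEt → ester.
Ether appears at: CH(OCH3), CH(CH2OCH3), CH2OCH2, CH(OCH3), CH2OCH2, CH2OCH2 → 6.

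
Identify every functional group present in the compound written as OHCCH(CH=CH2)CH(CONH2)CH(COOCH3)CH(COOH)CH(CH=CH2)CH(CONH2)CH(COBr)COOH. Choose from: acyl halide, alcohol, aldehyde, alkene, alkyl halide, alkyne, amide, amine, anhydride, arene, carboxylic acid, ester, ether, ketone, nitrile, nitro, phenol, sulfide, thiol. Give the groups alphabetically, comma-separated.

terminal –CHO: carbonyl C bonded to H and C → aldehyde.
pendant –CH=CH2: C=C double bond → alkene.
pendant –CONH2: carbonyl C bonded to C and N → amide.
pendant –COOCH3: carbonyl C bonded to C and –OCH3 → ester.
pendant –COOH: carbonyl C bonded to C and –OH → carboxylic acid.
pendant –CH=CH2: C=C double bond → alkene.
pendant –CONH2: carbonyl C bonded to C and N → amide.
pendant –C(=O)X: carbonyl C bonded to C and halogen → acyl halide.
–COOH: carbonyl C bonded to –OH and C → carboxylic acid (the –OH is not a separate alcohol).

acyl halide, aldehyde, alkene, amide, carboxylic acid, ester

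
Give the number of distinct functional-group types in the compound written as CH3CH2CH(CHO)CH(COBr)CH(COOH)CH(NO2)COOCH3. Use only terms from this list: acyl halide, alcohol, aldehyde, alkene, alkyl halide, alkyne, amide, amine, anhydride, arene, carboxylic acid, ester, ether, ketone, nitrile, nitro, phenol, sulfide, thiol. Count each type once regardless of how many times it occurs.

pendant –CHO: carbonyl C bonded to C and H → aldehyde.
pendant –C(=O)X: carbonyl C bonded to C and halogen → acyl halide.
pendant –COOH: carbonyl C bonded to C and –OH → carboxylic acid.
–NO2 on an sp³ carbon → nitro (the N=O is not a carbonyl).
–C(=O)OCH3: carbonyl C bonded to C and to –OCH3 → ester (not ketone + ether).
Distinct types present: acyl halide, aldehyde, carboxylic acid, ester, nitro.

5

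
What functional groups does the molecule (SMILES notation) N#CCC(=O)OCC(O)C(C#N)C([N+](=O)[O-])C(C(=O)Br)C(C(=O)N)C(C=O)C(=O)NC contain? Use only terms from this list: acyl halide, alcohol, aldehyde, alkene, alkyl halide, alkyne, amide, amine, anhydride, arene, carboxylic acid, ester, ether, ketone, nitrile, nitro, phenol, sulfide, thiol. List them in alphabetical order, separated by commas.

acyl halide, alcohol, aldehyde, amide, ester, nitrile, nitro

N≡C–: carbon triple-bonded to nitrogen → nitrile.
–C(=O)–O–C with C on the carbonyl side → ester.
–OH on an sp³ carbon → alcohol (secondary).
pendant –C≡N: nitrile.
–NO2 on an sp³ carbon → nitro (the N=O is not a carbonyl).
pendant –C(=O)X: carbonyl C bonded to C and halogen → acyl halide.
pendant –CONH2: carbonyl C bonded to C and N → amide.
pendant –CHO: carbonyl C bonded to C and H → aldehyde.
–C(=O)NHCH3: carbonyl C bonded to C and to N → amide (the N is not an amine).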